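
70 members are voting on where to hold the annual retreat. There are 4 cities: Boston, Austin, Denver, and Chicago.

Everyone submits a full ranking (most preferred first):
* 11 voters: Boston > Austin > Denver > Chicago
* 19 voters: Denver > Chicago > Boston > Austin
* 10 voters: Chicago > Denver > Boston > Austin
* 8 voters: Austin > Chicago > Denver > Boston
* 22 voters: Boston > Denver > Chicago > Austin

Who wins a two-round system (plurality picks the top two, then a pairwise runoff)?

Round 1 first-place votes: Boston 33, Austin 8, Denver 19, Chicago 10. Boston and Denver advance.
Runoff: Boston is ranked above Denver on 33 ballots, Denver above Boston on 37.

Denver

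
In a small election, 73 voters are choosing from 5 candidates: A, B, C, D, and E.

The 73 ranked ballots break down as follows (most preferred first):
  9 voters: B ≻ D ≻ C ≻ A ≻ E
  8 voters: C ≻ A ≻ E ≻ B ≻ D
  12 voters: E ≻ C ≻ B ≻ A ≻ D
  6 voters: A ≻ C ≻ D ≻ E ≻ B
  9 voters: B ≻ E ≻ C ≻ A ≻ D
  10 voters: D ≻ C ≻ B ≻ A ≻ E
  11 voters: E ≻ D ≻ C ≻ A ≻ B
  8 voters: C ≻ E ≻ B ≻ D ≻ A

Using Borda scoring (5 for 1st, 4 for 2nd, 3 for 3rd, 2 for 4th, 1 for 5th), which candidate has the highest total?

A: 9×2 + 8×4 + 12×2 + 6×5 + 9×2 + 10×2 + 11×2 + 8×1 = 172
B: 9×5 + 8×2 + 12×3 + 6×1 + 9×5 + 10×3 + 11×1 + 8×3 = 213
C: 9×3 + 8×5 + 12×4 + 6×4 + 9×3 + 10×4 + 11×3 + 8×5 = 279
D: 9×4 + 8×1 + 12×1 + 6×3 + 9×1 + 10×5 + 11×4 + 8×2 = 193
E: 9×1 + 8×3 + 12×5 + 6×2 + 9×4 + 10×1 + 11×5 + 8×4 = 238

C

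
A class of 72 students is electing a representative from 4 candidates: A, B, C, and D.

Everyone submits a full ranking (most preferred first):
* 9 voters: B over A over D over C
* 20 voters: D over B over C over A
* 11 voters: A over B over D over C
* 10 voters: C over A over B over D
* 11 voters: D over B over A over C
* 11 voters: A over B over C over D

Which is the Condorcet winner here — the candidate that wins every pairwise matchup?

B vs A: 40–32
B vs C: 62–10
B vs D: 41–31
B beats every other candidate.

B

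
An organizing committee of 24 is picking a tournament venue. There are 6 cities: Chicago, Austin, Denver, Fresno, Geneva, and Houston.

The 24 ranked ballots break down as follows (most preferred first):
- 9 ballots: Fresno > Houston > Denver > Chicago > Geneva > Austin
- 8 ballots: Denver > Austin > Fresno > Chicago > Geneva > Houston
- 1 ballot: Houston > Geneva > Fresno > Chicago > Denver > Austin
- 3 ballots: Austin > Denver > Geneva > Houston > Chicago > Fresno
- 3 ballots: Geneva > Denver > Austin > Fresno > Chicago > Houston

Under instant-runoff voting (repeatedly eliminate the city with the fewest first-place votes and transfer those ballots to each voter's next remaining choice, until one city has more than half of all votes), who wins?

Denver

Round 1: Chicago 0, Austin 3, Denver 8, Fresno 9, Geneva 3, Houston 1. Chicago eliminated.
Round 2: Austin 3, Denver 8, Fresno 9, Geneva 3, Houston 1. Houston eliminated.
Round 3: Austin 3, Denver 8, Fresno 9, Geneva 4. Austin eliminated.
Round 4: Denver 11, Fresno 9, Geneva 4. Geneva eliminated.
Round 5: Denver 14, Fresno 10. Denver has a majority (≥13).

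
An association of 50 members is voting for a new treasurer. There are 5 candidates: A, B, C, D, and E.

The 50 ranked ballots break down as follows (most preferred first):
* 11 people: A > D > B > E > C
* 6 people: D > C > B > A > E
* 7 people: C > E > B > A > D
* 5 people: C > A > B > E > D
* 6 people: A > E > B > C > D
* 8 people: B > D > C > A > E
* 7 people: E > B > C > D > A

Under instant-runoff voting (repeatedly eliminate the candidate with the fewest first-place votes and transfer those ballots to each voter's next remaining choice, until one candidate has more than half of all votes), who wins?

C

Round 1: A 17, B 8, C 12, D 6, E 7. D eliminated.
Round 2: A 17, B 8, C 18, E 7. E eliminated.
Round 3: A 17, B 15, C 18. B eliminated.
Round 4: A 17, C 33. C has a majority (≥26).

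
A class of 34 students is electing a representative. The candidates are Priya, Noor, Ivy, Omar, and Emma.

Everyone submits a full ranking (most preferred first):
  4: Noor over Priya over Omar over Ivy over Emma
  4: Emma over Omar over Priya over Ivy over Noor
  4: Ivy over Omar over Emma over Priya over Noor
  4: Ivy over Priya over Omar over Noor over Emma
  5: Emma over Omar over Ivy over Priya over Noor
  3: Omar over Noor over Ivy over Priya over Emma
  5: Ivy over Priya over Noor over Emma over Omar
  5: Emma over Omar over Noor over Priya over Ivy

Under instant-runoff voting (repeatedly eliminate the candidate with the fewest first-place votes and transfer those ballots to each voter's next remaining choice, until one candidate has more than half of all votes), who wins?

Ivy

Round 1: Priya 0, Noor 4, Ivy 13, Omar 3, Emma 14. Priya eliminated.
Round 2: Noor 4, Ivy 13, Omar 3, Emma 14. Omar eliminated.
Round 3: Noor 7, Ivy 13, Emma 14. Noor eliminated.
Round 4: Ivy 20, Emma 14. Ivy has a majority (≥18).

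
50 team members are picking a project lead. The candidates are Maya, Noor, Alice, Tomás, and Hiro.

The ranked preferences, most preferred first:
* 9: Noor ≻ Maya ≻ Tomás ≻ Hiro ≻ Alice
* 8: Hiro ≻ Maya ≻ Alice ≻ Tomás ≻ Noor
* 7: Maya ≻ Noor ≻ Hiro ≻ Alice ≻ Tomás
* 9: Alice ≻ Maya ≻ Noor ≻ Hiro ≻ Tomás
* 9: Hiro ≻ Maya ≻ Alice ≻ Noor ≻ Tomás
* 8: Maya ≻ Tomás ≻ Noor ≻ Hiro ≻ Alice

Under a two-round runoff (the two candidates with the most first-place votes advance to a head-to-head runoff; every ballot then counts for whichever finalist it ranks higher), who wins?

Maya

Round 1 first-place votes: Maya 15, Noor 9, Alice 9, Tomás 0, Hiro 17. Hiro and Maya advance.
Runoff: Hiro is ranked above Maya on 17 ballots, Maya above Hiro on 33.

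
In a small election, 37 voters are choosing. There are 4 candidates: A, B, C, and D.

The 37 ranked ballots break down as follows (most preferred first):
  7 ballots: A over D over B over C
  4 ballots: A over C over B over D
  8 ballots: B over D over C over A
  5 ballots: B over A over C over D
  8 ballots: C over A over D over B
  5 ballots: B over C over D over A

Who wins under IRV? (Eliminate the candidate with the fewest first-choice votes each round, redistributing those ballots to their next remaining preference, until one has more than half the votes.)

A

Round 1: A 11, B 18, C 8, D 0. D eliminated.
Round 2: A 11, B 18, C 8. C eliminated.
Round 3: A 19, B 18. A has a majority (≥19).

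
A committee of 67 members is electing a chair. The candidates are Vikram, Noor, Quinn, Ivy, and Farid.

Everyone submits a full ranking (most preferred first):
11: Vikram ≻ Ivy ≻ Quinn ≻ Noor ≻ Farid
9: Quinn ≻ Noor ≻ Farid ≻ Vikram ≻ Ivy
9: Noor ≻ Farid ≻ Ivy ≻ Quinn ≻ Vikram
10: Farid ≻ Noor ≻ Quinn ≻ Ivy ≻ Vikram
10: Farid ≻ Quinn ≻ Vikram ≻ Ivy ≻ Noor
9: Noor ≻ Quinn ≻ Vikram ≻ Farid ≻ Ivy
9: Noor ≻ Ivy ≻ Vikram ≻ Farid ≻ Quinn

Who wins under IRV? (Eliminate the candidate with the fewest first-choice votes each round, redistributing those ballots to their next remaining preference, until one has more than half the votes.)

Round 1: Vikram 11, Noor 27, Quinn 9, Ivy 0, Farid 20. Ivy eliminated.
Round 2: Vikram 11, Noor 27, Quinn 9, Farid 20. Quinn eliminated.
Round 3: Vikram 11, Noor 36, Farid 20. Noor has a majority (≥34).

Noor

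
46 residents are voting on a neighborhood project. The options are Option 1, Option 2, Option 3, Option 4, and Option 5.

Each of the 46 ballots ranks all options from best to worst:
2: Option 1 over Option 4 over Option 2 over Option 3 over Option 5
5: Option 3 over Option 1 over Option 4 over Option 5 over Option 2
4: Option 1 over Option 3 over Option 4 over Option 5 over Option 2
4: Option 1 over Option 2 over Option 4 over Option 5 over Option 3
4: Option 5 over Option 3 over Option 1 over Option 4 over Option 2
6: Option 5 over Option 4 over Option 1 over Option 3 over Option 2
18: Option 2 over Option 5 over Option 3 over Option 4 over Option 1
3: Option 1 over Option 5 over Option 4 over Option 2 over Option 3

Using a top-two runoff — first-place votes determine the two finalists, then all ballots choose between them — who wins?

Option 1

Round 1 first-place votes: Option 1 13, Option 2 18, Option 3 5, Option 4 0, Option 5 10. Option 2 and Option 1 advance.
Runoff: Option 2 is ranked above Option 1 on 18 ballots, Option 1 above Option 2 on 28.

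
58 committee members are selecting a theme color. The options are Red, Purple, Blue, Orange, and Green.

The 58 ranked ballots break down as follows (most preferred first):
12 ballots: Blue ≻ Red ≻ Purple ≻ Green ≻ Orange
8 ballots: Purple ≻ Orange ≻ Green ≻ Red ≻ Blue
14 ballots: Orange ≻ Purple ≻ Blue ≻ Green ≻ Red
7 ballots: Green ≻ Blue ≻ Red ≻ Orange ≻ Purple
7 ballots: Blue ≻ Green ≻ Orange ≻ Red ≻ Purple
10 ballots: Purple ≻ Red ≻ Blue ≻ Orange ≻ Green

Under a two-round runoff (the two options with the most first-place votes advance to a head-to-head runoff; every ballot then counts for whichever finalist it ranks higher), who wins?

Round 1 first-place votes: Red 0, Purple 18, Blue 19, Orange 14, Green 7. Blue and Purple advance.
Runoff: Blue is ranked above Purple on 26 ballots, Purple above Blue on 32.

Purple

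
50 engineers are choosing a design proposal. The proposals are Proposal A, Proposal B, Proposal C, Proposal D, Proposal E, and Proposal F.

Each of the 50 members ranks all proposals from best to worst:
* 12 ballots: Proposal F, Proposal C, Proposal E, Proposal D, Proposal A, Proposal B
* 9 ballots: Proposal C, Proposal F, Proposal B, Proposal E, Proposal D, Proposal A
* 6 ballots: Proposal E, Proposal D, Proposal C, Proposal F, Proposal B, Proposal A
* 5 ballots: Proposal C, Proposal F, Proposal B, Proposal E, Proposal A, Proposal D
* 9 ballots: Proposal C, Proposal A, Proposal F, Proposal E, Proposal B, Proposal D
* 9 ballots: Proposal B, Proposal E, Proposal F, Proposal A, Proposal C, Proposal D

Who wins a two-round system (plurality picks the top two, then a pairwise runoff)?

Proposal C

Round 1 first-place votes: Proposal A 0, Proposal B 9, Proposal C 23, Proposal D 0, Proposal E 6, Proposal F 12. Proposal C and Proposal F advance.
Runoff: Proposal C is ranked above Proposal F on 29 ballots, Proposal F above Proposal C on 21.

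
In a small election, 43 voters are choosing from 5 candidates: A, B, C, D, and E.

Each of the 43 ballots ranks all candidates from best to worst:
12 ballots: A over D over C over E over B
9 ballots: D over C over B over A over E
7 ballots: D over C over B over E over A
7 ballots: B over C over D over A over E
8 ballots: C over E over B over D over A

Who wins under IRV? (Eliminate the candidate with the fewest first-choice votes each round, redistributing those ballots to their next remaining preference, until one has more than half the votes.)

D

Round 1: A 12, B 7, C 8, D 16, E 0. E eliminated.
Round 2: A 12, B 7, C 8, D 16. B eliminated.
Round 3: A 12, C 15, D 16. A eliminated.
Round 4: C 15, D 28. D has a majority (≥22).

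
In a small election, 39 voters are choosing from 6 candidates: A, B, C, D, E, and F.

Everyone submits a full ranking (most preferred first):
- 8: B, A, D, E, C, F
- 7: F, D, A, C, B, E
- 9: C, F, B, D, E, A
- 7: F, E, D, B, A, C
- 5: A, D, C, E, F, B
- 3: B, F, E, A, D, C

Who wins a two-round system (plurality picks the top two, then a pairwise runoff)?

Round 1 first-place votes: A 5, B 11, C 9, D 0, E 0, F 14. F and B advance.
Runoff: F is ranked above B on 28 ballots, B above F on 11.

F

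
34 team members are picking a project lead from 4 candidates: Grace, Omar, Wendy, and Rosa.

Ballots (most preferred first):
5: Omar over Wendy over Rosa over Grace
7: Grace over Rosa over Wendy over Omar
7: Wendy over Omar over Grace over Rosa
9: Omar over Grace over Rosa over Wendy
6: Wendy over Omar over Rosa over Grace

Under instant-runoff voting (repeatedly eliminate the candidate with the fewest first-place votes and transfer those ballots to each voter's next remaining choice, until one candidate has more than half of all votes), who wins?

Wendy

Round 1: Grace 7, Omar 14, Wendy 13, Rosa 0. Rosa eliminated.
Round 2: Grace 7, Omar 14, Wendy 13. Grace eliminated.
Round 3: Omar 14, Wendy 20. Wendy has a majority (≥18).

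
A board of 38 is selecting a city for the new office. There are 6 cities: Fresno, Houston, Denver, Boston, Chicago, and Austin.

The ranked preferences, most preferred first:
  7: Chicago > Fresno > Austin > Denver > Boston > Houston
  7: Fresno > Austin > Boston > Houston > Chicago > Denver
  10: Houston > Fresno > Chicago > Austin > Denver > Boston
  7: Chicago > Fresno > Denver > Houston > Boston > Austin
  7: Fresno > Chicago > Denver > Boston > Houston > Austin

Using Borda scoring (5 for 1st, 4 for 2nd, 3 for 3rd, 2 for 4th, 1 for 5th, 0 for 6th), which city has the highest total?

Fresno

Fresno: 7×4 + 7×5 + 10×4 + 7×4 + 7×5 = 166
Houston: 7×0 + 7×2 + 10×5 + 7×2 + 7×1 = 85
Denver: 7×2 + 7×0 + 10×1 + 7×3 + 7×3 = 66
Boston: 7×1 + 7×3 + 10×0 + 7×1 + 7×2 = 49
Chicago: 7×5 + 7×1 + 10×3 + 7×5 + 7×4 = 135
Austin: 7×3 + 7×4 + 10×2 + 7×0 + 7×0 = 69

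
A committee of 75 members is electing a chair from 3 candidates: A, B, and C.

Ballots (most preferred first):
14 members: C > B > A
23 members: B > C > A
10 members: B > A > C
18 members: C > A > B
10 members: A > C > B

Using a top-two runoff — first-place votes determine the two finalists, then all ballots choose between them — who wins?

C

Round 1 first-place votes: A 10, B 33, C 32. B and C advance.
Runoff: B is ranked above C on 33 ballots, C above B on 42.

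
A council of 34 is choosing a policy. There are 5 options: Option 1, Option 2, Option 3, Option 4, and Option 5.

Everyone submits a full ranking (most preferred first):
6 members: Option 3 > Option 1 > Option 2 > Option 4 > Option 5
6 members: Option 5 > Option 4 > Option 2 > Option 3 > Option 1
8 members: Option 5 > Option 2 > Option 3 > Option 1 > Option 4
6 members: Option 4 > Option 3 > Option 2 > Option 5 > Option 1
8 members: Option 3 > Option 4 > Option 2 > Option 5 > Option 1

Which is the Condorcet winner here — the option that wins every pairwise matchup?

Option 3

Option 3 vs Option 1: 34–0
Option 3 vs Option 2: 20–14
Option 3 vs Option 4: 22–12
Option 3 vs Option 5: 20–14
Option 3 beats every other option.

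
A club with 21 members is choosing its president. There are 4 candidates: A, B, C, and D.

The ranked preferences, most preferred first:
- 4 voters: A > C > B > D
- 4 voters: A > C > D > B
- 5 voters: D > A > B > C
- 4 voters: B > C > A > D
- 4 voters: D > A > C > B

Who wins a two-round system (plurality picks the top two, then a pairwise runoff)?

Round 1 first-place votes: A 8, B 4, C 0, D 9. D and A advance.
Runoff: D is ranked above A on 9 ballots, A above D on 12.

A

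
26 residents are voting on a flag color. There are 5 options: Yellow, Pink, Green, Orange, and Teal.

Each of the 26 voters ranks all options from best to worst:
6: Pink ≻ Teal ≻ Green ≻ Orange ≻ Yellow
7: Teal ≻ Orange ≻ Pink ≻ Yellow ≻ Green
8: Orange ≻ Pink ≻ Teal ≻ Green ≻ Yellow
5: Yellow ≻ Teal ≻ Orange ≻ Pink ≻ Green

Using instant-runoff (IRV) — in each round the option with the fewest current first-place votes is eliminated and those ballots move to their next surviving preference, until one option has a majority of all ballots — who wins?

Teal

Round 1: Yellow 5, Pink 6, Green 0, Orange 8, Teal 7. Green eliminated.
Round 2: Yellow 5, Pink 6, Orange 8, Teal 7. Yellow eliminated.
Round 3: Pink 6, Orange 8, Teal 12. Pink eliminated.
Round 4: Orange 8, Teal 18. Teal has a majority (≥14).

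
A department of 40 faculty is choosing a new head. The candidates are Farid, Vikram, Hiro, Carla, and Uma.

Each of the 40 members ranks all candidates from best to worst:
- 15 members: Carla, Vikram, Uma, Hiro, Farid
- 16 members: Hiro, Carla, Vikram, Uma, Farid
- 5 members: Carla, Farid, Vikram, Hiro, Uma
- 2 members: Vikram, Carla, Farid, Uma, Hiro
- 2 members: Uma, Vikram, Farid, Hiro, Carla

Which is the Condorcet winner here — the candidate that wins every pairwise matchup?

Carla

Carla vs Farid: 38–2
Carla vs Vikram: 36–4
Carla vs Hiro: 22–18
Carla vs Uma: 38–2
Carla beats every other candidate.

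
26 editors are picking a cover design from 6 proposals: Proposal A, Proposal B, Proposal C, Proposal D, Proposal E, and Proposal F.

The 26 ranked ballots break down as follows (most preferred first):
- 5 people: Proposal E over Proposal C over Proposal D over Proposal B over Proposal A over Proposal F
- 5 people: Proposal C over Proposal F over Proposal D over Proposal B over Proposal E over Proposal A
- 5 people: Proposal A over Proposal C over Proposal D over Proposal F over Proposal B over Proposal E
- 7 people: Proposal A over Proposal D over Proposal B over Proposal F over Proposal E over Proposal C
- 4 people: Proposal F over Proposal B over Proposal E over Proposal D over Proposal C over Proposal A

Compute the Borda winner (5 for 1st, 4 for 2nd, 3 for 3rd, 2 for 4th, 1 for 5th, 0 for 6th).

Proposal D

Proposal A: 5×1 + 5×0 + 5×5 + 7×5 + 4×0 = 65
Proposal B: 5×2 + 5×2 + 5×1 + 7×3 + 4×4 = 62
Proposal C: 5×4 + 5×5 + 5×4 + 7×0 + 4×1 = 69
Proposal D: 5×3 + 5×3 + 5×3 + 7×4 + 4×2 = 81
Proposal E: 5×5 + 5×1 + 5×0 + 7×1 + 4×3 = 49
Proposal F: 5×0 + 5×4 + 5×2 + 7×2 + 4×5 = 64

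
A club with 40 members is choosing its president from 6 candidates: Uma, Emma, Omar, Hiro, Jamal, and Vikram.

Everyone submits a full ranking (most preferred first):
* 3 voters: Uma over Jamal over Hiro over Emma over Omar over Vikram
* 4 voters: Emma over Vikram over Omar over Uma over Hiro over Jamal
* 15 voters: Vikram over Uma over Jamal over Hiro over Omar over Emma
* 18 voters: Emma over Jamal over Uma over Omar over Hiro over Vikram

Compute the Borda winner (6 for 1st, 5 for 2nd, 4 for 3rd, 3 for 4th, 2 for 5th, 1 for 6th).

Uma: 3×6 + 4×3 + 15×5 + 18×4 = 177
Emma: 3×3 + 4×6 + 15×1 + 18×6 = 156
Omar: 3×2 + 4×4 + 15×2 + 18×3 = 106
Hiro: 3×4 + 4×2 + 15×3 + 18×2 = 101
Jamal: 3×5 + 4×1 + 15×4 + 18×5 = 169
Vikram: 3×1 + 4×5 + 15×6 + 18×1 = 131

Uma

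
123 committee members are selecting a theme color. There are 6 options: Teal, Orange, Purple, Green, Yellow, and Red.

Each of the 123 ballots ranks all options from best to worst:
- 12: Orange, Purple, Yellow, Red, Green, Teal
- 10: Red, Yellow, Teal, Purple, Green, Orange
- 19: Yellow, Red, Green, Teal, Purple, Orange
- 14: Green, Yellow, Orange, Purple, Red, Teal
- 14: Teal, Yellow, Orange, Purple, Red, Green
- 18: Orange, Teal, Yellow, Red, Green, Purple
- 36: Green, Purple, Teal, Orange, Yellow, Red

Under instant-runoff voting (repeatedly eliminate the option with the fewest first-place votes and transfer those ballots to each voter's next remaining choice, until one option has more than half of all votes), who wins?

Round 1: Teal 14, Orange 30, Purple 0, Green 50, Yellow 19, Red 10. Purple eliminated.
Round 2: Teal 14, Orange 30, Green 50, Yellow 19, Red 10. Red eliminated.
Round 3: Teal 14, Orange 30, Green 50, Yellow 29. Teal eliminated.
Round 4: Orange 30, Green 50, Yellow 43. Orange eliminated.
Round 5: Green 50, Yellow 73. Yellow has a majority (≥62).

Yellow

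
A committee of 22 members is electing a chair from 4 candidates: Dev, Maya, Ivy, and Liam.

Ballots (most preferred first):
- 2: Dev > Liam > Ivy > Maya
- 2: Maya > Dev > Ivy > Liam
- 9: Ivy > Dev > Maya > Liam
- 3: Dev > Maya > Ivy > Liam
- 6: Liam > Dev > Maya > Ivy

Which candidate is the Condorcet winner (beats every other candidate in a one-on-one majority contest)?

Dev vs Maya: 20–2
Dev vs Ivy: 13–9
Dev vs Liam: 16–6
Dev beats every other candidate.

Dev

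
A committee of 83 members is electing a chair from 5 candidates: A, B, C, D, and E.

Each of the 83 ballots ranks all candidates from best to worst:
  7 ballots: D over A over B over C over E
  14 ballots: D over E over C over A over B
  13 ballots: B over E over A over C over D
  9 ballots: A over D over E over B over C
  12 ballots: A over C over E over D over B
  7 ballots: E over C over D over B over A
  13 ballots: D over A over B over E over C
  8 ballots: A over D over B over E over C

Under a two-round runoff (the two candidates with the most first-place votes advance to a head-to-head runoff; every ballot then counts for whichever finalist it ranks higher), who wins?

A

Round 1 first-place votes: A 29, B 13, C 0, D 34, E 7. D and A advance.
Runoff: D is ranked above A on 41 ballots, A above D on 42.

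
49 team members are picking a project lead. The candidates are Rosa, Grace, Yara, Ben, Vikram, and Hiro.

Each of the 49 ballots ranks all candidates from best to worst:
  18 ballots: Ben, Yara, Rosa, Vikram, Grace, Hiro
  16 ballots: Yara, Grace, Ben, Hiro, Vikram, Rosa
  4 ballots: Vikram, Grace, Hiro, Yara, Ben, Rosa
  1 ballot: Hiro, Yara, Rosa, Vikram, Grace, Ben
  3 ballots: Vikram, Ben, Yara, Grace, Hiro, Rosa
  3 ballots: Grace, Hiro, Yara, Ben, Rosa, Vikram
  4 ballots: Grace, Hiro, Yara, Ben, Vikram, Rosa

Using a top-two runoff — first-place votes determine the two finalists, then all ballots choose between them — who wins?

Round 1 first-place votes: Rosa 0, Grace 7, Yara 16, Ben 18, Vikram 7, Hiro 1. Ben and Yara advance.
Runoff: Ben is ranked above Yara on 21 ballots, Yara above Ben on 28.

Yara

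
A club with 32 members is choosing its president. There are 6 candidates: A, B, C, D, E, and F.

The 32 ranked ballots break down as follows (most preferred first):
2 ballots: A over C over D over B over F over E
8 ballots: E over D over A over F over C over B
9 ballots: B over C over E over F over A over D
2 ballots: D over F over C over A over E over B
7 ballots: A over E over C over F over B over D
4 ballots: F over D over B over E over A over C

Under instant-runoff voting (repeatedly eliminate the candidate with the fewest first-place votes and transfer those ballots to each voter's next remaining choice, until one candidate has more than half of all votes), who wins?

Round 1: A 9, B 9, C 0, D 2, E 8, F 4. C eliminated.
Round 2: A 9, B 9, D 2, E 8, F 4. D eliminated.
Round 3: A 9, B 9, E 8, F 6. F eliminated.
Round 4: A 11, B 13, E 8. E eliminated.
Round 5: A 19, B 13. A has a majority (≥17).

A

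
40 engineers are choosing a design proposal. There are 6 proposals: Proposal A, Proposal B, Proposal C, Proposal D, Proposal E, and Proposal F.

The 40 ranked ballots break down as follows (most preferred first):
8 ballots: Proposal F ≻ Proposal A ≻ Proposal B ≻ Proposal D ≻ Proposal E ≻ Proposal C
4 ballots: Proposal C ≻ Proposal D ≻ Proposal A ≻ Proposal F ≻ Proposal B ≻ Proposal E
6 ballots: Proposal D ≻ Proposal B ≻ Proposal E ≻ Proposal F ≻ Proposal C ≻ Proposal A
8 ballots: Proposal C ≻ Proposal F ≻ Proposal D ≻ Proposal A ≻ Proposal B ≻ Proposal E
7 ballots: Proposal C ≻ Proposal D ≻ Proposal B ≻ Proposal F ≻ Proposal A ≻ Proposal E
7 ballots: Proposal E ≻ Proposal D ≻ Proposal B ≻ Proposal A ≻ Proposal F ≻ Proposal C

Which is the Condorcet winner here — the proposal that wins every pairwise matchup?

Proposal D vs Proposal A: 32–8
Proposal D vs Proposal B: 32–8
Proposal D vs Proposal C: 21–19
Proposal D vs Proposal E: 33–7
Proposal D vs Proposal F: 24–16
Proposal D beats every other proposal.

Proposal D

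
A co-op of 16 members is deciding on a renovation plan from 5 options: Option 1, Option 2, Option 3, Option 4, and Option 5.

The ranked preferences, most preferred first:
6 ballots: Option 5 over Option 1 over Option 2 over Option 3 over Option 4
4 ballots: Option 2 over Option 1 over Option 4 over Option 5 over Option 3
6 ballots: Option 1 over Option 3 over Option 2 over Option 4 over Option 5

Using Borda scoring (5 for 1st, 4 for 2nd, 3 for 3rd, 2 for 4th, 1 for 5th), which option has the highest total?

Option 1: 6×4 + 4×4 + 6×5 = 70
Option 2: 6×3 + 4×5 + 6×3 = 56
Option 3: 6×2 + 4×1 + 6×4 = 40
Option 4: 6×1 + 4×3 + 6×2 = 30
Option 5: 6×5 + 4×2 + 6×1 = 44

Option 1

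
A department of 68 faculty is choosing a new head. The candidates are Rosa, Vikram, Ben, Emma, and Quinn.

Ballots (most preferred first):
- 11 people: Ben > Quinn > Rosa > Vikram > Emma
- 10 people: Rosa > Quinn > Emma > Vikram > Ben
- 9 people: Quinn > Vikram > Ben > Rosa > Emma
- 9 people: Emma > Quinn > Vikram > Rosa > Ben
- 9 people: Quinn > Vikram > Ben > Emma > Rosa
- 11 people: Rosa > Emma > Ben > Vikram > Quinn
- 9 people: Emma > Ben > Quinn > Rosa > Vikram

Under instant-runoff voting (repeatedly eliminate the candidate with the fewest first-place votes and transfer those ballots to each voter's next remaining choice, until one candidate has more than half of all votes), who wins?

Round 1: Rosa 21, Vikram 0, Ben 11, Emma 18, Quinn 18. Vikram eliminated.
Round 2: Rosa 21, Ben 11, Emma 18, Quinn 18. Ben eliminated.
Round 3: Rosa 21, Emma 18, Quinn 29. Emma eliminated.
Round 4: Rosa 21, Quinn 47. Quinn has a majority (≥35).

Quinn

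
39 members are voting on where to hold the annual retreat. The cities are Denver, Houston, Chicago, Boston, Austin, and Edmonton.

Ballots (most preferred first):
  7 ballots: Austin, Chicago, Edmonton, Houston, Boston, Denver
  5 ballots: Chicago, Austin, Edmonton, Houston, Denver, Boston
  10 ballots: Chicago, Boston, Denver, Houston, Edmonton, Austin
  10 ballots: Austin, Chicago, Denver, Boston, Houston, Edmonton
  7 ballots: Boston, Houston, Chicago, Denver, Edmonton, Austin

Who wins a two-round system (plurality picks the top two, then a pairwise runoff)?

Round 1 first-place votes: Denver 0, Houston 0, Chicago 15, Boston 7, Austin 17, Edmonton 0. Austin and Chicago advance.
Runoff: Austin is ranked above Chicago on 17 ballots, Chicago above Austin on 22.

Chicago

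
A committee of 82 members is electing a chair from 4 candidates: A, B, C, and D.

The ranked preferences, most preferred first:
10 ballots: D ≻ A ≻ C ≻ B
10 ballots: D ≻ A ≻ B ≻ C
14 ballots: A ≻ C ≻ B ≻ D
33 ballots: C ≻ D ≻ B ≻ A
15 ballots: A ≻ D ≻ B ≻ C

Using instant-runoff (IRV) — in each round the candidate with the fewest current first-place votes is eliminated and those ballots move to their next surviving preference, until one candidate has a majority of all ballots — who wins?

A

Round 1: A 29, B 0, C 33, D 20. B eliminated.
Round 2: A 29, C 33, D 20. D eliminated.
Round 3: A 49, C 33. A has a majority (≥42).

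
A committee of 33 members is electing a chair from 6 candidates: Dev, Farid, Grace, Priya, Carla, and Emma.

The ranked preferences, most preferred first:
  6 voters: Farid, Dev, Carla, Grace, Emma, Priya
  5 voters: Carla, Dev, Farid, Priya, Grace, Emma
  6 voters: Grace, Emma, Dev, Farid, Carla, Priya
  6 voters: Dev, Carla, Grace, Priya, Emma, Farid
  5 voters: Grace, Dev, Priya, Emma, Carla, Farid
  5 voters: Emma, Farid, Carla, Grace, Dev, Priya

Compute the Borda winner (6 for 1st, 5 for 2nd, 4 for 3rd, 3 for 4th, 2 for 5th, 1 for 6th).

Dev

Dev: 6×5 + 5×5 + 6×4 + 6×6 + 5×5 + 5×2 = 150
Farid: 6×6 + 5×4 + 6×3 + 6×1 + 5×1 + 5×5 = 110
Grace: 6×3 + 5×2 + 6×6 + 6×4 + 5×6 + 5×3 = 133
Priya: 6×1 + 5×3 + 6×1 + 6×3 + 5×4 + 5×1 = 70
Carla: 6×4 + 5×6 + 6×2 + 6×5 + 5×2 + 5×4 = 126
Emma: 6×2 + 5×1 + 6×5 + 6×2 + 5×3 + 5×6 = 104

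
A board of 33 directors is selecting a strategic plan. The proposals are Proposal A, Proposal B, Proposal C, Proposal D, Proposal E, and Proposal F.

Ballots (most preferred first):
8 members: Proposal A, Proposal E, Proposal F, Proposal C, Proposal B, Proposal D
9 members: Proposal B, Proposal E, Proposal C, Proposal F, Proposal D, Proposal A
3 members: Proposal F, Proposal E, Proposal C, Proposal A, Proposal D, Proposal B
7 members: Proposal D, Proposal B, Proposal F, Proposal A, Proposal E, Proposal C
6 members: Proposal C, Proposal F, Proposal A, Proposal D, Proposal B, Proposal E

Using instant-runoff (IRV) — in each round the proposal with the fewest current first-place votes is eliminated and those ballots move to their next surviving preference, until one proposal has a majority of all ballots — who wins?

Proposal C

Round 1: Proposal A 8, Proposal B 9, Proposal C 6, Proposal D 7, Proposal E 0, Proposal F 3. Proposal E eliminated.
Round 2: Proposal A 8, Proposal B 9, Proposal C 6, Proposal D 7, Proposal F 3. Proposal F eliminated.
Round 3: Proposal A 8, Proposal B 9, Proposal C 9, Proposal D 7. Proposal D eliminated.
Round 4: Proposal A 8, Proposal B 16, Proposal C 9. Proposal A eliminated.
Round 5: Proposal B 16, Proposal C 17. Proposal C has a majority (≥17).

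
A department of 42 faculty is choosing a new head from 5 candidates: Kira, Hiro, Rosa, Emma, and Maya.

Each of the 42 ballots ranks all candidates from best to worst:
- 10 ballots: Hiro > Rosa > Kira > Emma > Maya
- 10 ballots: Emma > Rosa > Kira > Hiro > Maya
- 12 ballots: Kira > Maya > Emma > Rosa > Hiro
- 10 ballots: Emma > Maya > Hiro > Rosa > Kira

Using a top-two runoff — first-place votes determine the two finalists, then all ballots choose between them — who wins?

Round 1 first-place votes: Kira 12, Hiro 10, Rosa 0, Emma 20, Maya 0. Emma and Kira advance.
Runoff: Emma is ranked above Kira on 20 ballots, Kira above Emma on 22.

Kira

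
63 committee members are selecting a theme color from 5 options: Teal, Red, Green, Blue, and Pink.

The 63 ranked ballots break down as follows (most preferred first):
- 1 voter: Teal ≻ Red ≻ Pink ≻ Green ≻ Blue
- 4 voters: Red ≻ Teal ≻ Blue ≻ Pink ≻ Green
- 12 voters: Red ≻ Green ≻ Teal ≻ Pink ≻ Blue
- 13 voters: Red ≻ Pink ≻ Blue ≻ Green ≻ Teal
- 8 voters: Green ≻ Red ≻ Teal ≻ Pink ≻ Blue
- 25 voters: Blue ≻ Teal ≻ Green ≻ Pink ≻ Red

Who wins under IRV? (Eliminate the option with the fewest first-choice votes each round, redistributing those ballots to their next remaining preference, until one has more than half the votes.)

Red

Round 1: Teal 1, Red 29, Green 8, Blue 25, Pink 0. Pink eliminated.
Round 2: Teal 1, Red 29, Green 8, Blue 25. Teal eliminated.
Round 3: Red 30, Green 8, Blue 25. Green eliminated.
Round 4: Red 38, Blue 25. Red has a majority (≥32).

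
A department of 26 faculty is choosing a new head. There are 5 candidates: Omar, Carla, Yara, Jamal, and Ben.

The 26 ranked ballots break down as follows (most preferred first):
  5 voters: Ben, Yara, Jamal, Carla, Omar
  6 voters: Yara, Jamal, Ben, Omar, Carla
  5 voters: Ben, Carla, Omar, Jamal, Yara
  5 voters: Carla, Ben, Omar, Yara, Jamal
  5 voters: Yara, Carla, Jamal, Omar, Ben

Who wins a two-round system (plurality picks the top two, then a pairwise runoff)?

Ben

Round 1 first-place votes: Omar 0, Carla 5, Yara 11, Jamal 0, Ben 10. Yara and Ben advance.
Runoff: Yara is ranked above Ben on 11 ballots, Ben above Yara on 15.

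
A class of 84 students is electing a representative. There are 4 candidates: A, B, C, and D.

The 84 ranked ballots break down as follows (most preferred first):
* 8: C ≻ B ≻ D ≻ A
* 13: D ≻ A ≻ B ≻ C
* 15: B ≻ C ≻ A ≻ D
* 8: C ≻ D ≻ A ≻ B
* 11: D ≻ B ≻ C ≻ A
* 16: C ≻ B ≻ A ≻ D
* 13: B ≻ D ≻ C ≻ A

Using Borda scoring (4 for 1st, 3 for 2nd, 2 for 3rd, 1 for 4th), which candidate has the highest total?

B

A: 8×1 + 13×3 + 15×2 + 8×2 + 11×1 + 16×2 + 13×1 = 149
B: 8×3 + 13×2 + 15×4 + 8×1 + 11×3 + 16×3 + 13×4 = 251
C: 8×4 + 13×1 + 15×3 + 8×4 + 11×2 + 16×4 + 13×2 = 234
D: 8×2 + 13×4 + 15×1 + 8×3 + 11×4 + 16×1 + 13×3 = 206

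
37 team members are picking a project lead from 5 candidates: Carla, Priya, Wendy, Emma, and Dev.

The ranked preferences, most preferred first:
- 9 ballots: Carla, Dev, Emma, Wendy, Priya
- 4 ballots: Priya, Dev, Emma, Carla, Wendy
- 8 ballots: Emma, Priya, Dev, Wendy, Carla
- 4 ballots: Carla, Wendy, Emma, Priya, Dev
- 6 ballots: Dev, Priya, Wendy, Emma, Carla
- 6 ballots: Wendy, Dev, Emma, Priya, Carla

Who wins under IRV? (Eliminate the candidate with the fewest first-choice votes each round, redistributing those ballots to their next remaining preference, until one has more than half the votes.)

Round 1: Carla 13, Priya 4, Wendy 6, Emma 8, Dev 6. Priya eliminated.
Round 2: Carla 13, Wendy 6, Emma 8, Dev 10. Wendy eliminated.
Round 3: Carla 13, Emma 8, Dev 16. Emma eliminated.
Round 4: Carla 13, Dev 24. Dev has a majority (≥19).

Dev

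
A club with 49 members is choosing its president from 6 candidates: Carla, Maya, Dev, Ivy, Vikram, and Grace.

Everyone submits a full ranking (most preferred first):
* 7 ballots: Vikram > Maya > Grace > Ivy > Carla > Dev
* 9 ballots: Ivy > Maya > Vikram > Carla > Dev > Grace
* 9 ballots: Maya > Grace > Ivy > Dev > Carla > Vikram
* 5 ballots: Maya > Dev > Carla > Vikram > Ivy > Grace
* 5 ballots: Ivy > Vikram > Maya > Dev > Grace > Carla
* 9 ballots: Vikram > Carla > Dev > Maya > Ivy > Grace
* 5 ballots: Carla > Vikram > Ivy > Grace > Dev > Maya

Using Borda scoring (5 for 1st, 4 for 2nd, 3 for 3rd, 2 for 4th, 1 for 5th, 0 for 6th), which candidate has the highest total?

Maya

Carla: 7×1 + 9×2 + 9×1 + 5×3 + 5×0 + 9×4 + 5×5 = 110
Maya: 7×4 + 9×4 + 9×5 + 5×5 + 5×3 + 9×2 + 5×0 = 167
Dev: 7×0 + 9×1 + 9×2 + 5×4 + 5×2 + 9×3 + 5×1 = 89
Ivy: 7×2 + 9×5 + 9×3 + 5×1 + 5×5 + 9×1 + 5×3 = 140
Vikram: 7×5 + 9×3 + 9×0 + 5×2 + 5×4 + 9×5 + 5×4 = 157
Grace: 7×3 + 9×0 + 9×4 + 5×0 + 5×1 + 9×0 + 5×2 = 72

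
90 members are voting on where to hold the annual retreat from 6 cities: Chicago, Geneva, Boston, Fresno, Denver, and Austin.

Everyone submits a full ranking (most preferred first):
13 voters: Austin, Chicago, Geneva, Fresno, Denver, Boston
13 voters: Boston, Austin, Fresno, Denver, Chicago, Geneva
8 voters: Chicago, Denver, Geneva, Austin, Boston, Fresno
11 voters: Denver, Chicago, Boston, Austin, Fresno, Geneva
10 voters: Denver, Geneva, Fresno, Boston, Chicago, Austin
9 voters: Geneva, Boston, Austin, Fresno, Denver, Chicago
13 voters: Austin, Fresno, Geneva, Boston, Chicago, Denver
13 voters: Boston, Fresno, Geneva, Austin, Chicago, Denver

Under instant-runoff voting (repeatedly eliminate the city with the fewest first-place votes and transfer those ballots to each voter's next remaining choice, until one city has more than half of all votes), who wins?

Round 1: Chicago 8, Geneva 9, Boston 26, Fresno 0, Denver 21, Austin 26. Fresno eliminated.
Round 2: Chicago 8, Geneva 9, Boston 26, Denver 21, Austin 26. Chicago eliminated.
Round 3: Geneva 9, Boston 26, Denver 29, Austin 26. Geneva eliminated.
Round 4: Boston 35, Denver 29, Austin 26. Austin eliminated.
Round 5: Boston 48, Denver 42. Boston has a majority (≥46).

Boston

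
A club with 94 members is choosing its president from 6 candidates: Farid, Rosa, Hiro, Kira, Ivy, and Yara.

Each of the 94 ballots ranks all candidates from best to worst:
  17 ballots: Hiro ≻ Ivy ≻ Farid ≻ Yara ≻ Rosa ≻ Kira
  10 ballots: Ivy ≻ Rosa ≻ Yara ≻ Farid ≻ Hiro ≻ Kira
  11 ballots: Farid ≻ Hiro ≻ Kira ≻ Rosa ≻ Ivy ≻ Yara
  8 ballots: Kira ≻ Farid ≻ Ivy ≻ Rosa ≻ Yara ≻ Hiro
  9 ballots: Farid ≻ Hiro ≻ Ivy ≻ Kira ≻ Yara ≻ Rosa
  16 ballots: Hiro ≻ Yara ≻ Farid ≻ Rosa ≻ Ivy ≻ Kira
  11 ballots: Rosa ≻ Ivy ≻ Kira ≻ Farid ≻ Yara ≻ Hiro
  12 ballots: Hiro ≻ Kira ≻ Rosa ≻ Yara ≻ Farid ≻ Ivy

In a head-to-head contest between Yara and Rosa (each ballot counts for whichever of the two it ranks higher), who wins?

Rosa

Yara is ranked above Rosa on 42 ballots; Rosa above Yara on 52.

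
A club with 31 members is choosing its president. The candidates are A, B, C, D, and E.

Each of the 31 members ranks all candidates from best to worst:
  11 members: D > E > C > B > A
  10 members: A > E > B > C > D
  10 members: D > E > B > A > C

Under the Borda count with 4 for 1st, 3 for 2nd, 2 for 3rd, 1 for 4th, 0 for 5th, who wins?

E

A: 11×0 + 10×4 + 10×1 = 50
B: 11×1 + 10×2 + 10×2 = 51
C: 11×2 + 10×1 + 10×0 = 32
D: 11×4 + 10×0 + 10×4 = 84
E: 11×3 + 10×3 + 10×3 = 93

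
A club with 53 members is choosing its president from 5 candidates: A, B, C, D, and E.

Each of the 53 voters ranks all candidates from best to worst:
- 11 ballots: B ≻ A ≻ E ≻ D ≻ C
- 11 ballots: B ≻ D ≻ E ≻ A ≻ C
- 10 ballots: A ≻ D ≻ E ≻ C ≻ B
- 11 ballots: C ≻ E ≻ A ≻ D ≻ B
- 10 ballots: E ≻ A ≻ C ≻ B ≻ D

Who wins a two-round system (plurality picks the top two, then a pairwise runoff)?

Round 1 first-place votes: A 10, B 22, C 11, D 0, E 10. B and C advance.
Runoff: B is ranked above C on 22 ballots, C above B on 31.

C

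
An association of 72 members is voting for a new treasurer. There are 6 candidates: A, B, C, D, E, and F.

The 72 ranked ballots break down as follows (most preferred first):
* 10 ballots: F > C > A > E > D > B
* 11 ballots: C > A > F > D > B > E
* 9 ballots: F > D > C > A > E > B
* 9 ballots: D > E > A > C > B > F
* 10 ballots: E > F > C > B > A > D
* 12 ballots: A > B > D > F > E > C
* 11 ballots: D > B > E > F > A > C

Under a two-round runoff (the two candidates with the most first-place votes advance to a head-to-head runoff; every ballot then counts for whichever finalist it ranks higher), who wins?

F

Round 1 first-place votes: A 12, B 0, C 11, D 20, E 10, F 19. D and F advance.
Runoff: D is ranked above F on 32 ballots, F above D on 40.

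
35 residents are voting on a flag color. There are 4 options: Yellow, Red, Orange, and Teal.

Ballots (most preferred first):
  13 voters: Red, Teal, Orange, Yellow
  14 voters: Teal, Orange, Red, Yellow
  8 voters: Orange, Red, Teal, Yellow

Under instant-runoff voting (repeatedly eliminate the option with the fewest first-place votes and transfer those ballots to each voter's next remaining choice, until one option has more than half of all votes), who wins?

Round 1: Yellow 0, Red 13, Orange 8, Teal 14. Yellow eliminated.
Round 2: Red 13, Orange 8, Teal 14. Orange eliminated.
Round 3: Red 21, Teal 14. Red has a majority (≥18).

Red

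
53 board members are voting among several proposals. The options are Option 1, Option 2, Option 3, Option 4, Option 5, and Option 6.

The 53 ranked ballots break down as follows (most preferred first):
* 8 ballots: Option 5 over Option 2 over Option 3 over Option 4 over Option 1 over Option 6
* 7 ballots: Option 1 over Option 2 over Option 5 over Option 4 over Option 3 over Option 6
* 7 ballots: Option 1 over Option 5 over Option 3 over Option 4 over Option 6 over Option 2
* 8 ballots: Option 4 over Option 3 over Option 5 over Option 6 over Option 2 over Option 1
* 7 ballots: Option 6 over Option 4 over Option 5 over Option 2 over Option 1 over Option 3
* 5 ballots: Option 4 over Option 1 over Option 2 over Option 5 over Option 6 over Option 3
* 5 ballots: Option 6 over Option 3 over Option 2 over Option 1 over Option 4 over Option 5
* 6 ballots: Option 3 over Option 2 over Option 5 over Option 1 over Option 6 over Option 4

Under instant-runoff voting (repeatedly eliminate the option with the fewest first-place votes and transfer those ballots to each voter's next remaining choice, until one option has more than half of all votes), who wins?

Round 1: Option 1 14, Option 2 0, Option 3 6, Option 4 13, Option 5 8, Option 6 12. Option 2 eliminated.
Round 2: Option 1 14, Option 3 6, Option 4 13, Option 5 8, Option 6 12. Option 3 eliminated.
Round 3: Option 1 14, Option 4 13, Option 5 14, Option 6 12. Option 6 eliminated.
Round 4: Option 1 19, Option 4 20, Option 5 14. Option 5 eliminated.
Round 5: Option 1 25, Option 4 28. Option 4 has a majority (≥27).

Option 4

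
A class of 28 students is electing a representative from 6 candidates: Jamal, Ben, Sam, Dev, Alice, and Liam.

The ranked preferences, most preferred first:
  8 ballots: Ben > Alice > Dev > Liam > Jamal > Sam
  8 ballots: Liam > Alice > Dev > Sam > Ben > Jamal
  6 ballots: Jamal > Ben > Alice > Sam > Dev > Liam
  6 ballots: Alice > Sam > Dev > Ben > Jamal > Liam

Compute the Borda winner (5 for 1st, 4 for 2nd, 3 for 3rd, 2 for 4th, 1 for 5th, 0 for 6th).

Jamal: 8×1 + 8×0 + 6×5 + 6×1 = 44
Ben: 8×5 + 8×1 + 6×4 + 6×2 = 84
Sam: 8×0 + 8×2 + 6×2 + 6×4 = 52
Dev: 8×3 + 8×3 + 6×1 + 6×3 = 72
Alice: 8×4 + 8×4 + 6×3 + 6×5 = 112
Liam: 8×2 + 8×5 + 6×0 + 6×0 = 56

Alice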